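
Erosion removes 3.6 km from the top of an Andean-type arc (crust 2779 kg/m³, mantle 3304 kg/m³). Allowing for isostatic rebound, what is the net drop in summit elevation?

0.572 km

Rebound u = e ρ_c/ρ_m = 3.6 km × 2779/3304 = 3.028 km.
Net surface drop = e − u = 3.6 km − 3.028 km = e (ρ_m − ρ_c)/ρ_m = 0.572 km.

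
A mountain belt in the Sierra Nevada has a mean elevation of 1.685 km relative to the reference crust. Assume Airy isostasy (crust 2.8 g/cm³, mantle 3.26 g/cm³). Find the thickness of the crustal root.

Isostatic balance requires: the weight of the topography is balanced by the buoyancy of the root, ρ_c h = (ρ_m − ρ_c) r.
r = h · ρ_c / (ρ_m − ρ_c) = 1.685 km × 2.8 / (3.26 − 2.8) = 10.3 km.

10.3 km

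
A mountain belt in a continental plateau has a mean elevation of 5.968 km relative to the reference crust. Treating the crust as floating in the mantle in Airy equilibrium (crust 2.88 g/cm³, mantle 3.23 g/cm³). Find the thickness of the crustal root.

Equating mass per unit area of the two columns: the weight of the topography is balanced by the buoyancy of the root, ρ_c h = (ρ_m − ρ_c) r.
r = h · ρ_c / (ρ_m − ρ_c) = 5.968 km × 2.88 / (3.23 − 2.88) = 49.1 km.

49.1 km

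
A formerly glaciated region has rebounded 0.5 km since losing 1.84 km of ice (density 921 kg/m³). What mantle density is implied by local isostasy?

ρ_m = ρ_ice t / u = 921 × 1.84 km/0.5 km = 3390 kg/m³.

3390 kg/m³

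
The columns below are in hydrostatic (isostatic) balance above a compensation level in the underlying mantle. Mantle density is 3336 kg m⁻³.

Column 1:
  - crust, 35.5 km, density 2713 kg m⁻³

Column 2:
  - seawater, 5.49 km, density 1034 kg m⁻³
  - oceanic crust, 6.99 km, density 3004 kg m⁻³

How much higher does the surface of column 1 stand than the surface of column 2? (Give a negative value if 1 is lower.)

For any compensation level in the mantle, the mantle terms cancel and isostasy reduces to e = (Σt_1 − Σt_2) − (Σ(ρt)_1 − Σ(ρt)_2) / ρ_m.
Σt_1 = 35.5 km; Σt_2 = 12.48 km; Σ(ρt)_1 = 96311.5; Σ(ρt)_2 = 26674.62 (in km·kg m⁻³).
e = (35.5 − 12.48) − (96311.5 − 26674.62) / 3336 = 2.15 km.

2.15 km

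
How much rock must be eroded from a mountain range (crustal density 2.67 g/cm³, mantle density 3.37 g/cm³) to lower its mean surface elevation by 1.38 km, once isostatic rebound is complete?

Net drop Δ = e − u = e − e ρ_c/ρ_m = e (ρ_m − ρ_c)/ρ_m.
e = Δ ρ_m/(ρ_m − ρ_c) = 1.38 km × 3.37/0.7 = 6.64 km.

6.64 km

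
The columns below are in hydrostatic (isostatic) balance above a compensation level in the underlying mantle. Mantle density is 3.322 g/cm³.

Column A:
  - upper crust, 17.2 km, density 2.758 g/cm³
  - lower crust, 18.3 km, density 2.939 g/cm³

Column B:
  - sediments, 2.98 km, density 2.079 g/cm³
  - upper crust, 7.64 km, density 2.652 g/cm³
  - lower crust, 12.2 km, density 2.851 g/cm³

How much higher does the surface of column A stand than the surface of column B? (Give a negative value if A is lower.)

0.644 km

For any compensation level in the mantle, the mantle terms cancel and isostasy reduces to e = (Σt_A − Σt_B) − (Σ(ρt)_A − Σ(ρt)_B) / ρ_m.
Σt_A = 35.5 km; Σt_B = 22.82 km; Σ(ρt)_A = 101.2213; Σ(ρt)_B = 61.2389 (in km·g/cm³).
e = (35.5 − 22.82) − (101.2213 − 61.2389) / 3.322 = 0.644 km.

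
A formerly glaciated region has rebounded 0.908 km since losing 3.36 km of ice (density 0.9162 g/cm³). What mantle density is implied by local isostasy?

3.39 g/cm³

ρ_m = ρ_ice t / u = 0.9162 × 3.36 km/0.908 km = 3.39 g/cm³.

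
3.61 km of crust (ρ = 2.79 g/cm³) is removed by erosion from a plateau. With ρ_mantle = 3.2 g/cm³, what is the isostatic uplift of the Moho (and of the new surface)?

Unloading: uplift u = e ρ_c/ρ_m = 3.61 km × 2.79/3.2 = 3.15 km.

3.15 km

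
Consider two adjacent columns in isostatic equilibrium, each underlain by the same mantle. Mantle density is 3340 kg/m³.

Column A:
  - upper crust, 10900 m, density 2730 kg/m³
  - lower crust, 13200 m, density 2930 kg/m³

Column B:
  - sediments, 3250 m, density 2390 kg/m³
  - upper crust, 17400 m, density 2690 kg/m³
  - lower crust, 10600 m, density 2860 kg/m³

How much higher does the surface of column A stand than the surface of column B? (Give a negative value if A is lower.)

−2220 m

For any compensation level in the mantle, the mantle terms cancel and isostasy reduces to e = (Σt_A − Σt_B) − (Σ(ρt)_A − Σ(ρt)_B) / ρ_m.
Σt_A = 24100 m; Σt_B = 31250 m; Σ(ρt)_A = 68433000; Σ(ρt)_B = 84889500 (in m·kg/m³).
e = (24100 − 31250) − (68433000 − 84889500) / 3340 = −2220 m.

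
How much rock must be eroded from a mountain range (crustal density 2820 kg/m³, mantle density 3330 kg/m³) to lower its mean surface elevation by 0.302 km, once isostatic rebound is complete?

1.97 km

Net drop Δ = e − u = e − e ρ_c/ρ_m = e (ρ_m − ρ_c)/ρ_m.
e = Δ ρ_m/(ρ_m − ρ_c) = 0.302 km × 3330/510 = 1.97 km.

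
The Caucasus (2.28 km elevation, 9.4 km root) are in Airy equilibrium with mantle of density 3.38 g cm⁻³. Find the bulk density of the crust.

ρ_c h = (ρ_m − ρ_c) r → ρ_c (h + r) = ρ_m r → ρ_c = ρ_m r / (h + r).
ρ_c = 3.38 × 9.4 km / (2.28 km + 9.4 km) = 2.72 g cm⁻³.

2.72 g cm⁻³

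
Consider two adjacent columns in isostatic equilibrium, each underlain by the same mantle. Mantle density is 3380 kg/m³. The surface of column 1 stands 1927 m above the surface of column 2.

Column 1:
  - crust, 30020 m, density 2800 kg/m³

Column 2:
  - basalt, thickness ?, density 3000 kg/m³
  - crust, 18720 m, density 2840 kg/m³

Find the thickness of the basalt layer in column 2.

2080 m

Take the compensation level at the base of the deeper column (depth z_c below the surface of column 1) and equate Σ ρ_i t_i down to z_c; mantle fills any gap and the z_c terms cancel.
Column 1: 30020×2800 + (z_c − 30020)×3380
Column 2: 1927×0 + x×3000 + 18720×2840 + (z_c − 1927 − 18720 − x)×3380
The z_c×3380 term appears on both sides and cancels. Collect the known terms of each column as K = Σ(ρt)_known − 3380 × (depth of known layers): K_1 = 84056000 − 3380×30020 = −17411600; K_2 = 53164800 − 3380×(1927 + 18720) = −16622060.
Balance: K_1 = K_2 − x×(3380 − 3000), so x = (K_2 − K_1)/(3380 − 3000) = 789540/380 = 2080 m.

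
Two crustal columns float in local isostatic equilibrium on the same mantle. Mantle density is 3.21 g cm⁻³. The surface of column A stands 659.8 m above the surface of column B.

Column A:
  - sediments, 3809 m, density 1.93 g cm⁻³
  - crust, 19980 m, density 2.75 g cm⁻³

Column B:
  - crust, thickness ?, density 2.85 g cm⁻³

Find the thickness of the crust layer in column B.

Take the compensation level at the base of the deeper column (depth z_c below the surface of column A) and equate Σ ρ_i t_i down to z_c; mantle fills any gap and the z_c terms cancel.
Column A: 3809×1.93 + 19980×2.75 + (z_c − 23789)×3.21
Column B: 659.8×0 + x×2.85 + (z_c − 659.8 − 0 − x)×3.21
The z_c×3.21 term appears on both sides and cancels. Collect the known terms of each column as K = Σ(ρt)_known − 3.21 × (depth of known layers): K_A = 62296.37 − 3.21×23789 = −14066.32; K_B = 0 − 3.21×(659.8 + 0) = −2117.958.
Balance: K_A = K_B − x×(3.21 − 2.85), so x = (K_B − K_A)/(3.21 − 2.85) = 11948.4/0.36 = 33200 m.

33200 m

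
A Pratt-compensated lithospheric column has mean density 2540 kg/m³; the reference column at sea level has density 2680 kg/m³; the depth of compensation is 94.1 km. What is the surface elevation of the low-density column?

5.19 km

ρ_ref D = ρ (D + h) → h = D (ρ_ref − ρ)/ρ.
h = 94.1 km × (2680 − 2540)/2540 = 5.19 km.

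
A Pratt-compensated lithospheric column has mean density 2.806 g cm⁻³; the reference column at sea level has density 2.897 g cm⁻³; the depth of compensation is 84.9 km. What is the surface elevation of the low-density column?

ρ_ref D = ρ (D + h) → h = D (ρ_ref − ρ)/ρ.
h = 84.9 km × (2.897 − 2.806)/2.806 = 2.75 km.

2.75 km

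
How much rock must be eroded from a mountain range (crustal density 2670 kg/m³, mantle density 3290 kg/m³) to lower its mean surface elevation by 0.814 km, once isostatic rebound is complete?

Net drop Δ = e − u = e − e ρ_c/ρ_m = e (ρ_m − ρ_c)/ρ_m.
e = Δ ρ_m/(ρ_m − ρ_c) = 0.814 km × 3290/620 = 4.32 km.

4.32 km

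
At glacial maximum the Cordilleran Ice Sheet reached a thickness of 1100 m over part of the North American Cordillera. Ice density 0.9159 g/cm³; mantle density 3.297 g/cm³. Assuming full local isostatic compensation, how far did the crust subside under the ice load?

306 m

Isostatic balance requires: the ice load ρ_ice t is balanced by mantle displaced below, ρ_m s.
s = t ρ_ice / ρ_m = 1100 m × 0.9159/3.297 = 306 m.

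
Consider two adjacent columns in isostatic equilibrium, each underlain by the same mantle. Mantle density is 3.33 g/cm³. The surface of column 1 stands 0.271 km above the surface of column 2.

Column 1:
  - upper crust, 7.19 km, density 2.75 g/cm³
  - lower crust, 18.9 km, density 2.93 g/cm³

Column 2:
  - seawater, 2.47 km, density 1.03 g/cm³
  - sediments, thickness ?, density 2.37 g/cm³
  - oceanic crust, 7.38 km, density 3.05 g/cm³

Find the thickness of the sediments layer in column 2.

Take the compensation level at the base of the deeper column (depth z_c below the surface of column 1) and equate Σ ρ_i t_i down to z_c; mantle fills any gap and the z_c terms cancel.
Column 1: 7.19×2.75 + 18.9×2.93 + (z_c − 26.09)×3.33
Column 2: 0.271×0 + 2.47×1.03 + x×2.37 + 7.38×3.05 + (z_c − 0.271 − 9.85 − x)×3.33
The z_c×3.33 term appears on both sides and cancels. Collect the known terms of each column as K = Σ(ρt)_known − 3.33 × (depth of known layers): K_1 = 75.1495 − 3.33×26.09 = −11.7302; K_2 = 25.0531 − 3.33×(0.271 + 9.85) = −8.64983.
Balance: K_1 = K_2 − x×(3.33 − 2.37), so x = (K_2 − K_1)/(3.33 − 2.37) = 3.08037/0.96 = 3.21 km.

3.21 km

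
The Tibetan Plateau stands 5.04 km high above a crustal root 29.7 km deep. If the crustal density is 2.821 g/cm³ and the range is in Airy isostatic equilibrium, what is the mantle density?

Airy balance: ρ_c h = (ρ_m − ρ_c) r → ρ_m = ρ_c (1 + h/r).
ρ_m = 2.821 × (1 + 5.04 km/29.7 km) = 3.3 g/cm³.

3.3 g/cm³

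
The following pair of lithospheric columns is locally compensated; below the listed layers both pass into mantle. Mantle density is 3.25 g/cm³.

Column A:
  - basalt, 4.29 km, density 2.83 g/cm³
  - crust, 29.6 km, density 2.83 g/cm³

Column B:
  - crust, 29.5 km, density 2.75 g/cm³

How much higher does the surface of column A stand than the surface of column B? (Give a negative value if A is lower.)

−0.159 km

For any compensation level in the mantle, the mantle terms cancel and isostasy reduces to e = (Σt_A − Σt_B) − (Σ(ρt)_A − Σ(ρt)_B) / ρ_m.
Σt_A = 33.89 km; Σt_B = 29.5 km; Σ(ρt)_A = 95.9087; Σ(ρt)_B = 81.125 (in km·g/cm³).
e = (33.89 − 29.5) − (95.9087 − 81.125) / 3.25 = −0.159 km.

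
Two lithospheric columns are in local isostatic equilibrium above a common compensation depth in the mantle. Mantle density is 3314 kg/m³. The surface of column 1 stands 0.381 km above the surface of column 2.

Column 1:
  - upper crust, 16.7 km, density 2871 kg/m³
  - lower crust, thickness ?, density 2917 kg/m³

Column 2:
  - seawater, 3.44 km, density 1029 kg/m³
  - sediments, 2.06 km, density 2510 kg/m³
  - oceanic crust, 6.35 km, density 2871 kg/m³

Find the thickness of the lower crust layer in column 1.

15.6 km

Take the compensation level at the base of the deeper column (depth z_c below the surface of column 1) and equate Σ ρ_i t_i down to z_c; mantle fills any gap and the z_c terms cancel.
Column 1: 16.7×2871 + x×2917 + (z_c − 16.7 − x)×3314
Column 2: 0.381×0 + 3.44×1029 + 2.06×2510 + 6.35×2871 + (z_c − 0.381 − 11.85)×3314
The z_c×3314 term appears on both sides and cancels. Collect the known terms of each column as K = Σ(ρt)_known − 3314 × (depth of known layers): K_1 = 47945.7 − 3314×16.7 = −7398.1; K_2 = 26941.21 − 3314×(0.381 + 11.85) = −13592.324.
Balance: K_1 − x×(3314 − 2917) = K_2, so x = (K_1 − K_2)/(3314 − 2917) = 6194.22/397 = 15.6 km.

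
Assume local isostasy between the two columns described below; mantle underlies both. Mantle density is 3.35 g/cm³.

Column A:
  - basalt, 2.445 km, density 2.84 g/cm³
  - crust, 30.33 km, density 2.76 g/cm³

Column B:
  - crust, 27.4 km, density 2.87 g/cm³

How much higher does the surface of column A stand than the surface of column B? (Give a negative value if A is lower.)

1.79 km

For any compensation level in the mantle, the mantle terms cancel and isostasy reduces to e = (Σt_A − Σt_B) − (Σ(ρt)_A − Σ(ρt)_B) / ρ_m.
Σt_A = 32.775 km; Σt_B = 27.4 km; Σ(ρt)_A = 90.6546; Σ(ρt)_B = 78.638 (in km·g/cm³).
e = (32.775 − 27.4) − (90.6546 − 78.638) / 3.35 = 1.79 km.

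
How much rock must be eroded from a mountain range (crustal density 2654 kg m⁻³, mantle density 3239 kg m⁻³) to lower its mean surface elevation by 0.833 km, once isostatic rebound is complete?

4.61 km

Net drop Δ = e − u = e − e ρ_c/ρ_m = e (ρ_m − ρ_c)/ρ_m.
e = Δ ρ_m/(ρ_m − ρ_c) = 0.833 km × 3239/585 = 4.61 km.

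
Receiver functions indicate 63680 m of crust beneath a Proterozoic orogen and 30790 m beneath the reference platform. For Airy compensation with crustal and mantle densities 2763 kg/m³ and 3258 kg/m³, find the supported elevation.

Excess crust Δ = 63680 m − 30790 m = 32890 m, split between elevation h and root r with h + r = Δ.
Airy balance ρ_c h = (ρ_m − ρ_c) r gives r = h ρ_c/(ρ_m − ρ_c), so h (1 + ρ_c/(ρ_m − ρ_c)) = Δ, i.e. h = Δ (ρ_m − ρ_c)/ρ_m.
h = 32890 m × 495/3258 = 5000 m.

5000 m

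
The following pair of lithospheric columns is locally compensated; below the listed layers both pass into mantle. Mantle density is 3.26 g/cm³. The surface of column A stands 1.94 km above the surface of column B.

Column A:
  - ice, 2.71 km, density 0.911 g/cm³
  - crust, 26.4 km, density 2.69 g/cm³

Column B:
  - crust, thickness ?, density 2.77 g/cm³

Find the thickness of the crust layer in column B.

30.8 km

Take the compensation level at the base of the deeper column (depth z_c below the surface of column A) and equate Σ ρ_i t_i down to z_c; mantle fills any gap and the z_c terms cancel.
Column A: 2.71×0.911 + 26.4×2.69 + (z_c − 29.11)×3.26
Column B: 1.94×0 + x×2.77 + (z_c − 1.94 − 0 − x)×3.26
The z_c×3.26 term appears on both sides and cancels. Collect the known terms of each column as K = Σ(ρt)_known − 3.26 × (depth of known layers): K_A = 73.48481 − 3.26×29.11 = −21.41379; K_B = 0 − 3.26×(1.94 + 0) = −6.3244.
Balance: K_A = K_B − x×(3.26 − 2.77), so x = (K_B − K_A)/(3.26 − 2.77) = 15.0894/0.49 = 30.8 km.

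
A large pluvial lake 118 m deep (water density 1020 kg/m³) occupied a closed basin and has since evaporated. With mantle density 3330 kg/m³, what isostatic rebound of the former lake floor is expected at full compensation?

u = d ρ_w/ρ_m = 118 m × 1020/3330 = 36.1 m.

36.1 m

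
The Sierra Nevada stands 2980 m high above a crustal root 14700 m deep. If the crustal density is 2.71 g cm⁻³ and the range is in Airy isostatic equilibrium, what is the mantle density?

Airy balance: ρ_c h = (ρ_m − ρ_c) r → ρ_m = ρ_c (1 + h/r).
ρ_m = 2.71 × (1 + 2980 m/14700 m) = 3.26 g cm⁻³.

3.26 g cm⁻³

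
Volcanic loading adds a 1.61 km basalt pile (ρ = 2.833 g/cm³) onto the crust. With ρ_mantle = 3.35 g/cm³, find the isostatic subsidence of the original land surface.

1.36 km

Subaerial loading: s = t ρ_load / ρ_m.
s = 1.61 km × 2.833/3.35 = 1.36 km.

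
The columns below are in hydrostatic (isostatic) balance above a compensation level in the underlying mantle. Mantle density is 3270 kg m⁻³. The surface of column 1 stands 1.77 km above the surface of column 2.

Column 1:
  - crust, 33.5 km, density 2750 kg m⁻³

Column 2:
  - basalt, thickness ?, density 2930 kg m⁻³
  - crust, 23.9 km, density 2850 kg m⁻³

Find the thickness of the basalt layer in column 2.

4.69 km

Take the compensation level at the base of the deeper column (depth z_c below the surface of column 1) and equate Σ ρ_i t_i down to z_c; mantle fills any gap and the z_c terms cancel.
Column 1: 33.5×2750 + (z_c − 33.5)×3270
Column 2: 1.77×0 + x×2930 + 23.9×2850 + (z_c − 1.77 − 23.9 − x)×3270
The z_c×3270 term appears on both sides and cancels. Collect the known terms of each column as K = Σ(ρt)_known − 3270 × (depth of known layers): K_1 = 92125 − 3270×33.5 = −17420; K_2 = 68115 − 3270×(1.77 + 23.9) = −15825.9.
Balance: K_1 = K_2 − x×(3270 − 2930), so x = (K_2 − K_1)/(3270 − 2930) = 1594.1/340 = 4.69 km.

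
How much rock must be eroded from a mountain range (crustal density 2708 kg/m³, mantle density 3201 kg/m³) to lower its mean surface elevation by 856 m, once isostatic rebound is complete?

Net drop Δ = e − u = e − e ρ_c/ρ_m = e (ρ_m − ρ_c)/ρ_m.
e = Δ ρ_m/(ρ_m − ρ_c) = 856 m × 3201/493 = 5560 m.

5560 m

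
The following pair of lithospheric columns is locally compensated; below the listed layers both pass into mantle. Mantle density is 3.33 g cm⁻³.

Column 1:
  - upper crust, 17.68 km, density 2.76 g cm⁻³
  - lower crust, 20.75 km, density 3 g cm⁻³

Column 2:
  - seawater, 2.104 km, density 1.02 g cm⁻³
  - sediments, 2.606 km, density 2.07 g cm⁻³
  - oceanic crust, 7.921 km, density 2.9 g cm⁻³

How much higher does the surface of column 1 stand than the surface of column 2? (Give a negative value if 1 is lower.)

For any compensation level in the mantle, the mantle terms cancel and isostasy reduces to e = (Σt_1 − Σt_2) − (Σ(ρt)_1 − Σ(ρt)_2) / ρ_m.
Σt_1 = 38.43 km; Σt_2 = 12.631 km; Σ(ρt)_1 = 111.0468; Σ(ρt)_2 = 30.5114 (in km·g cm⁻³).
e = (38.43 − 12.631) − (111.0468 − 30.5114) / 3.33 = 1.61 km.

1.61 km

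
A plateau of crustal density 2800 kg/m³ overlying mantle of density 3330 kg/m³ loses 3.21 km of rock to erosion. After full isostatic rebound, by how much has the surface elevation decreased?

0.511 km

Rebound u = e ρ_c/ρ_m = 3.21 km × 2800/3330 = 2.699 km.
Net surface drop = e − u = 3.21 km − 2.699 km = e (ρ_m − ρ_c)/ρ_m = 0.511 km.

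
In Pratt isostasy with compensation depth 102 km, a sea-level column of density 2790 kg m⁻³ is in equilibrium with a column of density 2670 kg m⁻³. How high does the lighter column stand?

ρ_ref D = ρ (D + h) → h = D (ρ_ref − ρ)/ρ.
h = 102 km × (2790 − 2670)/2670 = 4.58 km.

4.58 km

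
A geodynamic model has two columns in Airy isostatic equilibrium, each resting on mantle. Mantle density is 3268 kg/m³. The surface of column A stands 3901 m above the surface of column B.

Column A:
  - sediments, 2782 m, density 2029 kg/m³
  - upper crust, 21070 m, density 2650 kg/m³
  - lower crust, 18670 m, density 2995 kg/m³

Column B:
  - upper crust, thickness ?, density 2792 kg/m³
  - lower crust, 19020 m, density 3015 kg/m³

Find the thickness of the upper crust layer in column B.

8410 m

Take the compensation level at the base of the deeper column (depth z_c below the surface of column A) and equate Σ ρ_i t_i down to z_c; mantle fills any gap and the z_c terms cancel.
Column A: 2782×2029 + 21070×2650 + 18670×2995 + (z_c − 42522)×3268
Column B: 3901×0 + x×2792 + 19020×3015 + (z_c − 3901 − 19020 − x)×3268
The z_c×3268 term appears on both sides and cancels. Collect the known terms of each column as K = Σ(ρt)_known − 3268 × (depth of known layers): K_A = 117396828 − 3268×42522 = −21565068; K_B = 57345300 − 3268×(3901 + 19020) = −17560528.
Balance: K_A = K_B − x×(3268 − 2792), so x = (K_B − K_A)/(3268 − 2792) = 4004540/476 = 8410 m.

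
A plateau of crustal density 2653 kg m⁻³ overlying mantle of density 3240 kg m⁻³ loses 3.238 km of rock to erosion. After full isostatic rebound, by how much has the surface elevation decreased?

0.587 km

Rebound u = e ρ_c/ρ_m = 3.238 km × 2653/3240 = 2.651 km.
Net surface drop = e − u = 3.238 km − 2.651 km = e (ρ_m − ρ_c)/ρ_m = 0.587 km.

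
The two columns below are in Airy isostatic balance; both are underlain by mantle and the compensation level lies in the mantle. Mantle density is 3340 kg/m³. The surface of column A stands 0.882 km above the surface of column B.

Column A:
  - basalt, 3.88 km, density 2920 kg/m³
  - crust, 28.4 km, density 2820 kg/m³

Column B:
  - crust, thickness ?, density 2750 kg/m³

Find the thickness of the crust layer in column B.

Take the compensation level at the base of the deeper column (depth z_c below the surface of column A) and equate Σ ρ_i t_i down to z_c; mantle fills any gap and the z_c terms cancel.
Column A: 3.88×2920 + 28.4×2820 + (z_c − 32.28)×3340
Column B: 0.882×0 + x×2750 + (z_c − 0.882 − 0 − x)×3340
The z_c×3340 term appears on both sides and cancels. Collect the known terms of each column as K = Σ(ρt)_known − 3340 × (depth of known layers): K_A = 91417.6 − 3340×32.28 = −16397.6; K_B = 0 − 3340×(0.882 + 0) = −2945.88.
Balance: K_A = K_B − x×(3340 − 2750), so x = (K_B − K_A)/(3340 − 2750) = 13451.7/590 = 22.8 km.

22.8 km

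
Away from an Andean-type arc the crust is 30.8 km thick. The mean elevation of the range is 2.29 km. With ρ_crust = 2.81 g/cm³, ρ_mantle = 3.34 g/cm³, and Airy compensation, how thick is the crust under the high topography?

45.2 km

Root depth r = h ρ_c / (ρ_m − ρ_c) = 2.29 km × 2.81 / 0.53 = 12.14 km.
Total thickness = T + h + r = 30.8 km + 2.29 km + 12.14 km = 45.2 km.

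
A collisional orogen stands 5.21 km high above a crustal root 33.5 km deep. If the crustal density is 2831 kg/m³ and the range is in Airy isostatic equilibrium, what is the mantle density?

3270 kg/m³

Airy balance: ρ_c h = (ρ_m − ρ_c) r → ρ_m = ρ_c (1 + h/r).
ρ_m = 2831 × (1 + 5.21 km/33.5 km) = 3270 kg/m³.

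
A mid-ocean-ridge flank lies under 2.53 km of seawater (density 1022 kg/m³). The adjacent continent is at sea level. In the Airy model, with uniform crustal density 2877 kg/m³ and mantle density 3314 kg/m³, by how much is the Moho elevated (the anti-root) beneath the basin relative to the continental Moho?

In Airy isostatic equilibrium: replacing crust with seawater at the top is compensated by replacing crust with mantle at the base: d (ρ_c − ρ_w) = a (ρ_m − ρ_c).
a = d (ρ_c − ρ_w)/(ρ_m − ρ_c) = 2.53 km × 1855/437 = 10.7 km.

10.7 km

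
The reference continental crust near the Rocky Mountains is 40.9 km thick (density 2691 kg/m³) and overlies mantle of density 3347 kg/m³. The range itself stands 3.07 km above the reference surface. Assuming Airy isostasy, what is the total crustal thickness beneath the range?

Root depth r = h ρ_c / (ρ_m − ρ_c) = 3.07 km × 2691 / 656 = 12.59 km.
Total thickness = T + h + r = 40.9 km + 3.07 km + 12.59 km = 56.6 km.

56.6 km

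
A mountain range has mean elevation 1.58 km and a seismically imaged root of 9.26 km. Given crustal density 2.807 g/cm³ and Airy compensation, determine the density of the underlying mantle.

3.29 g/cm³

Airy balance: ρ_c h = (ρ_m − ρ_c) r → ρ_m = ρ_c (1 + h/r).
ρ_m = 2.807 × (1 + 1.58 km/9.26 km) = 3.29 g/cm³.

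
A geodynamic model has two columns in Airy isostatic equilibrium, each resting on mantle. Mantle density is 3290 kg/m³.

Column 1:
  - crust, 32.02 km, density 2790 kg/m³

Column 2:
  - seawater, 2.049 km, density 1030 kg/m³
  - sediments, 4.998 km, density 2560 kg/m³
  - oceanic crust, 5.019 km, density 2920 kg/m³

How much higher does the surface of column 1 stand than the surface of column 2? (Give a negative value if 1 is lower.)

For any compensation level in the mantle, the mantle terms cancel and isostasy reduces to e = (Σt_1 − Σt_2) − (Σ(ρt)_1 − Σ(ρt)_2) / ρ_m.
Σt_1 = 32.02 km; Σt_2 = 12.066 km; Σ(ρt)_1 = 89335.8; Σ(ρt)_2 = 29560.83 (in km·kg/m³).
e = (32.02 − 12.066) − (89335.8 − 29560.83) / 3290 = 1.79 km.

1.79 km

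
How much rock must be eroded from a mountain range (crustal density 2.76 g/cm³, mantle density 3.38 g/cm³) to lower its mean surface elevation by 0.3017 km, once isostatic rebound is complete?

Net drop Δ = e − u = e − e ρ_c/ρ_m = e (ρ_m − ρ_c)/ρ_m.
e = Δ ρ_m/(ρ_m − ρ_c) = 0.3017 km × 3.38/0.62 = 1.64 km.

1.64 km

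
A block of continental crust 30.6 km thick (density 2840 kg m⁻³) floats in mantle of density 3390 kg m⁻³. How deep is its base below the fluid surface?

25.6 km

Draft d = t ρ_obj/ρ_fluid = 30.6 km × 2840/3390 = 25.6 km.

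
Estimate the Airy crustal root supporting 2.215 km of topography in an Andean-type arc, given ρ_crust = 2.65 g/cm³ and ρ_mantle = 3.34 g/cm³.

8.51 km

Equating mass per unit area of the two columns: the weight of the topography is balanced by the buoyancy of the root, ρ_c h = (ρ_m − ρ_c) r.
r = h · ρ_c / (ρ_m − ρ_c) = 2.215 km × 2.65 / (3.34 − 2.65) = 8.51 km.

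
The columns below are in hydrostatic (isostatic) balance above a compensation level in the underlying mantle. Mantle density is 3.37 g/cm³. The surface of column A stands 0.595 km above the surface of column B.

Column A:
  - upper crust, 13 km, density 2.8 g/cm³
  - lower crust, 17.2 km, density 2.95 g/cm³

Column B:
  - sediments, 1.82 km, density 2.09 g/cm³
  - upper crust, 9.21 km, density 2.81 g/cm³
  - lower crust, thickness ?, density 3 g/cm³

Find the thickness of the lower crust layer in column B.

Take the compensation level at the base of the deeper column (depth z_c below the surface of column A) and equate Σ ρ_i t_i down to z_c; mantle fills any gap and the z_c terms cancel.
Column A: 13×2.8 + 17.2×2.95 + (z_c − 30.2)×3.37
Column B: 0.595×0 + 1.82×2.09 + 9.21×2.81 + x×3 + (z_c − 0.595 − 11.03 − x)×3.37
The z_c×3.37 term appears on both sides and cancels. Collect the known terms of each column as K = Σ(ρt)_known − 3.37 × (depth of known layers): K_A = 87.14 − 3.37×30.2 = −14.634; K_B = 29.6839 − 3.37×(0.595 + 11.03) = −9.49235.
Balance: K_A = K_B − x×(3.37 − 3), so x = (K_B − K_A)/(3.37 − 3) = 5.14165/0.37 = 13.9 km.

13.9 km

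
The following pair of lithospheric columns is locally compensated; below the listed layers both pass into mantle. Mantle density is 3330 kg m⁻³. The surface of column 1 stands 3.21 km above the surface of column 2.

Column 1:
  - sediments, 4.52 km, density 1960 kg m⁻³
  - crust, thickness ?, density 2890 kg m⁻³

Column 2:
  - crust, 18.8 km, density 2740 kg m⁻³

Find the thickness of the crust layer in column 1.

Take the compensation level at the base of the deeper column (depth z_c below the surface of column 1) and equate Σ ρ_i t_i down to z_c; mantle fills any gap and the z_c terms cancel.
Column 1: 4.52×1960 + x×2890 + (z_c − 4.52 − x)×3330
Column 2: 3.21×0 + 18.8×2740 + (z_c − 3.21 − 18.8)×3330
The z_c×3330 term appears on both sides and cancels. Collect the known terms of each column as K = Σ(ρt)_known − 3330 × (depth of known layers): K_1 = 8859.2 − 3330×4.52 = −6192.4; K_2 = 51512 − 3330×(3.21 + 18.8) = −21781.3.
Balance: K_1 − x×(3330 − 2890) = K_2, so x = (K_1 − K_2)/(3330 − 2890) = 15588.9/440 = 35.4 km.

35.4 km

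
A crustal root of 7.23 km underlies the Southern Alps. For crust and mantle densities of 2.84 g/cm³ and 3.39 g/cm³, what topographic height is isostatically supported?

1.4 km

For local isostatic compensation: ρ_c h = (ρ_m − ρ_c) r.
h = r (ρ_m − ρ_c) / ρ_c = 7.23 km × (3.39 − 2.84) / 2.84 = 1.4 km.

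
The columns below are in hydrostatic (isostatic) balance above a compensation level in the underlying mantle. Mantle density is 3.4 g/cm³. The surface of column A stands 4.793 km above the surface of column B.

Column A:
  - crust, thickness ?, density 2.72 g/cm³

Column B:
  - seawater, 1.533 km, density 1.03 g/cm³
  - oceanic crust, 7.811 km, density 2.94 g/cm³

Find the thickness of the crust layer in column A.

34.6 km

Take the compensation level at the base of the deeper column (depth z_c below the surface of column A) and equate Σ ρ_i t_i down to z_c; mantle fills any gap and the z_c terms cancel.
Column A: x×2.72 + (z_c − 0 − x)×3.4
Column B: 4.793×0 + 1.533×1.03 + 7.811×2.94 + (z_c − 4.793 − 9.344)×3.4
The z_c×3.4 term appears on both sides and cancels. Collect the known terms of each column as K = Σ(ρt)_known − 3.4 × (depth of known layers): K_A = 0 − 3.4×0 = 0; K_B = 24.54333 − 3.4×(4.793 + 9.344) = −23.52247.
Balance: K_A − x×(3.4 − 2.72) = K_B, so x = (K_A − K_B)/(3.4 − 2.72) = 23.5225/0.68 = 34.6 km.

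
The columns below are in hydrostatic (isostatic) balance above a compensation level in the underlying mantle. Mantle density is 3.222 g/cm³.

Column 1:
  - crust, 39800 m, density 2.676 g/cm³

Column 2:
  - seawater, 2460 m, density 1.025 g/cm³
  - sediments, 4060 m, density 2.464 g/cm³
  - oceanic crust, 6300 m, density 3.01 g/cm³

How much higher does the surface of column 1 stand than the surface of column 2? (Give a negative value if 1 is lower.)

For any compensation level in the mantle, the mantle terms cancel and isostasy reduces to e = (Σt_1 − Σt_2) − (Σ(ρt)_1 − Σ(ρt)_2) / ρ_m.
Σt_1 = 39800 m; Σt_2 = 12820 m; Σ(ρt)_1 = 106504.8; Σ(ρt)_2 = 31488.34 (in m·g/cm³).
e = (39800 − 12820) − (106504.8 − 31488.34) / 3.222 = 3700 m.

3700 m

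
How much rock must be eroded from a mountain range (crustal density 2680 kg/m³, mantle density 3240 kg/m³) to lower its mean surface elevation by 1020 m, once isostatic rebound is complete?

5900 m

Net drop Δ = e − u = e − e ρ_c/ρ_m = e (ρ_m − ρ_c)/ρ_m.
e = Δ ρ_m/(ρ_m − ρ_c) = 1020 m × 3240/560 = 5900 m.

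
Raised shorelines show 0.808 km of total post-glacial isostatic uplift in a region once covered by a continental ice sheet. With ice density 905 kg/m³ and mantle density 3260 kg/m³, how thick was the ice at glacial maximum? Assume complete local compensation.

u = t ρ_ice/ρ_m → t = u ρ_m/ρ_ice = 0.808 km × 3260/905 = 2.91 km.

2.91 km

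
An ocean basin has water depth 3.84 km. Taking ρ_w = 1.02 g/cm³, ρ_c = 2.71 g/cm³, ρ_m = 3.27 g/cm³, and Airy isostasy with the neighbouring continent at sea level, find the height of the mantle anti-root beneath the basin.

Isostatic balance requires: replacing crust with seawater at the top is compensated by replacing crust with mantle at the base: d (ρ_c − ρ_w) = a (ρ_m − ρ_c).
a = d (ρ_c − ρ_w)/(ρ_m − ρ_c) = 3.84 km × 1.69/0.56 = 11.6 km.

11.6 km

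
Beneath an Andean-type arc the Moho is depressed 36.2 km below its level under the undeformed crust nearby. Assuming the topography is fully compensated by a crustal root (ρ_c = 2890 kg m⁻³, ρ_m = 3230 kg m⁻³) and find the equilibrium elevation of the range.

Equating mass per unit area of the two columns: ρ_c h = (ρ_m − ρ_c) r.
h = r (ρ_m − ρ_c) / ρ_c = 36.2 km × (3230 − 2890) / 2890 = 4.26 km.

4.26 km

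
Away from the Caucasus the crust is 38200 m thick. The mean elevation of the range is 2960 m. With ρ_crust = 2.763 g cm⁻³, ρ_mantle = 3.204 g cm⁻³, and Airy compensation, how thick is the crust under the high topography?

59700 m

Root depth r = h ρ_c / (ρ_m − ρ_c) = 2960 m × 2.763 / 0.441 = 18550 m.
Total thickness = T + h + r = 38200 m + 2960 m + 18550 m = 59700 m.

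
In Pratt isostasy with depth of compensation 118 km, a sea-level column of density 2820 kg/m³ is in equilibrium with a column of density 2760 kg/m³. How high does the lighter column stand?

ρ_ref D = ρ (D + h) → h = D (ρ_ref − ρ)/ρ.
h = 118 km × (2820 − 2760)/2760 = 2.57 km.

2.57 km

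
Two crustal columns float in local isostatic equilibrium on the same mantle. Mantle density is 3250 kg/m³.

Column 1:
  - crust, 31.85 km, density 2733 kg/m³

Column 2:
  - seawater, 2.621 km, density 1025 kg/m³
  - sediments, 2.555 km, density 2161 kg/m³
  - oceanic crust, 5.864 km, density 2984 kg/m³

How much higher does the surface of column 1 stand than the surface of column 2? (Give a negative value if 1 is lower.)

For any compensation level in the mantle, the mantle terms cancel and isostasy reduces to e = (Σt_1 − Σt_2) − (Σ(ρt)_1 − Σ(ρt)_2) / ρ_m.
Σt_1 = 31.85 km; Σt_2 = 11.04 km; Σ(ρt)_1 = 87046.05; Σ(ρt)_2 = 25706.056 (in km·kg/m³).
e = (31.85 − 11.04) − (87046.05 − 25706.056) / 3250 = 1.94 km.

1.94 km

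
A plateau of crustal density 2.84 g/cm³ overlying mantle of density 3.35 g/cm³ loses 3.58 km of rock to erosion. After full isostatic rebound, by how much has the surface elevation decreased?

Rebound u = e ρ_c/ρ_m = 3.58 km × 2.84/3.35 = 3.035 km.
Net surface drop = e − u = 3.58 km − 3.035 km = e (ρ_m − ρ_c)/ρ_m = 0.545 km.

0.545 km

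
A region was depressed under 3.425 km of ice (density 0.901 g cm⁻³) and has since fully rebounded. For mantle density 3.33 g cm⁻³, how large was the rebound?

Removing the load lets mantle flow back in; uplift u satisfies ρ_ice t = ρ_m u.
u = t ρ_ice/ρ_m = 3.425 km × 0.901/3.33 = 0.927 km.

0.927 km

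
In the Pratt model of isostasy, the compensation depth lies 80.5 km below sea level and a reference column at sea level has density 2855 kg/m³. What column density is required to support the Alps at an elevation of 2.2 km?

2780 kg/m³

Pratt balance: ρ_ref D = ρ (D + h).
ρ = ρ_ref D/(D + h) = 2855 × 80.5 km/(80.5 km + 2.2 km) = 2780 kg/m³.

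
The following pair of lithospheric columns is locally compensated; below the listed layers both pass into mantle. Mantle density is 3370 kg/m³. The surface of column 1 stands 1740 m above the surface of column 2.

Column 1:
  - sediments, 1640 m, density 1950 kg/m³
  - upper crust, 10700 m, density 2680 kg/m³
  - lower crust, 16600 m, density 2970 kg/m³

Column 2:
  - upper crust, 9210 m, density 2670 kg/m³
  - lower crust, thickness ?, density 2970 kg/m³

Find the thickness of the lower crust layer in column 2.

10100 m

Take the compensation level at the base of the deeper column (depth z_c below the surface of column 1) and equate Σ ρ_i t_i down to z_c; mantle fills any gap and the z_c terms cancel.
Column 1: 1640×1950 + 10700×2680 + 16600×2970 + (z_c − 28940)×3370
Column 2: 1740×0 + 9210×2670 + x×2970 + (z_c − 1740 − 9210 − x)×3370
The z_c×3370 term appears on both sides and cancels. Collect the known terms of each column as K = Σ(ρt)_known − 3370 × (depth of known layers): K_1 = 81176000 − 3370×28940 = −16351800; K_2 = 24590700 − 3370×(1740 + 9210) = −12310800.
Balance: K_1 = K_2 − x×(3370 − 2970), so x = (K_2 − K_1)/(3370 − 2970) = 4041000/400 = 10100 m.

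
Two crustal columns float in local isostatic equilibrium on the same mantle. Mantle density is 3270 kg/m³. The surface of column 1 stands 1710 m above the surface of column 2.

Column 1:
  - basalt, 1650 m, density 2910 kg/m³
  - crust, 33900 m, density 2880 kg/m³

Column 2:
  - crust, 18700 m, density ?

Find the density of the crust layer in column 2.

2830 kg/m³

Take the compensation level at the base of the deeper column (depth z_c below the surface of column 1) and equate Σ ρ_i t_i down to z_c; mantle fills any gap and the z_c terms cancel.
Column 1: 1650×2910 + 33900×2880 + (z_c − 35550)×3270
Column 2: 1710×0 + 18700×ρ + (z_c − 1710 − 18700)×3270
The z_c×3270 term appears on both sides and cancels. Collect the known terms of each column as K = Σ(ρt)_known − 3270 × (depth of known layers): K_1 = 102433500 − 3270×35550 = −13815000; K_2 = 0 − 3270×(1710 + 18700) = −66740700.
Balance: K_1 = K_2 + 18700×ρ, so ρ = (K_1 − K_2)/18700 = 52925700/18700 = 2830 kg/m³.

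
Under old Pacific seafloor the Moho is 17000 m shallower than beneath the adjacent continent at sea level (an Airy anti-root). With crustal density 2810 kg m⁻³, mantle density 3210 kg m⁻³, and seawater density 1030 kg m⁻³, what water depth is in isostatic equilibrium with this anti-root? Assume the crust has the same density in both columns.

3820 m

Replacing a thickness d of crust by seawater at the top must be balanced by replacing crust with mantle at the base: d (ρ_c − ρ_w) = a (ρ_m − ρ_c).
d = a (ρ_m − ρ_c)/(ρ_c − ρ_w) = 17000 m × 400/1780 = 3820 m.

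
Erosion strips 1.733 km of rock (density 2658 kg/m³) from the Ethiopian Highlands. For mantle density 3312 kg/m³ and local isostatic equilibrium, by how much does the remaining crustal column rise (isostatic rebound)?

Unloading: uplift u = e ρ_c/ρ_m = 1.733 km × 2658/3312 = 1.39 km.

1.39 km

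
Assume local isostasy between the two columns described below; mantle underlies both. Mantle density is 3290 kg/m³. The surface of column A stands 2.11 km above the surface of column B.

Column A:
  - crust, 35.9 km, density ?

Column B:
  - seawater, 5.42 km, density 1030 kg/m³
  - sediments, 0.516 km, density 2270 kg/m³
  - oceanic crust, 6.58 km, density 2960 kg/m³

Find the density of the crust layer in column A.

Take the compensation level at the base of the deeper column (depth z_c below the surface of column A) and equate Σ ρ_i t_i down to z_c; mantle fills any gap and the z_c terms cancel.
Column A: 35.9×ρ + (z_c − 35.9)×3290
Column B: 2.11×0 + 5.42×1030 + 0.516×2270 + 6.58×2960 + (z_c − 2.11 − 12.516)×3290
The z_c×3290 term appears on both sides and cancels. Collect the known terms of each column as K = Σ(ρt)_known − 3290 × (depth of known layers): K_A = 0 − 3290×35.9 = −118111; K_B = 26230.72 − 3290×(2.11 + 12.516) = −21888.82.
Balance: K_A + 35.9×ρ = K_B, so ρ = (K_B − K_A)/35.9 = 96222.2/35.9 = 2680 kg/m³.

2680 kg/m³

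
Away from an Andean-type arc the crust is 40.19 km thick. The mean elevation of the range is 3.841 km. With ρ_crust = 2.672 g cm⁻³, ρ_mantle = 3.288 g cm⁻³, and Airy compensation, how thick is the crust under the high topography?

Root depth r = h ρ_c / (ρ_m − ρ_c) = 3.841 km × 2.672 / 0.616 = 16.66 km.
Total thickness = T + h + r = 40.19 km + 3.841 km + 16.66 km = 60.7 km.

60.7 km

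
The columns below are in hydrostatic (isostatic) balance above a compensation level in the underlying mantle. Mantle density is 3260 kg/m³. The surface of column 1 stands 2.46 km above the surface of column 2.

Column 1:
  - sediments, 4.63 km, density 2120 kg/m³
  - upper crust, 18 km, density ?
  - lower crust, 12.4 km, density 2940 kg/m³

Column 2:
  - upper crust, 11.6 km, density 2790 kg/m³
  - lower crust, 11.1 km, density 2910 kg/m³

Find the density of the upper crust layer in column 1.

2810 kg/m³

Take the compensation level at the base of the deeper column (depth z_c below the surface of column 1) and equate Σ ρ_i t_i down to z_c; mantle fills any gap and the z_c terms cancel.
Column 1: 4.63×2120 + 18×ρ + 12.4×2940 + (z_c − 35.03)×3260
Column 2: 2.46×0 + 11.6×2790 + 11.1×2910 + (z_c − 2.46 − 22.7)×3260
The z_c×3260 term appears on both sides and cancels. Collect the known terms of each column as K = Σ(ρt)_known − 3260 × (depth of known layers): K_1 = 46271.6 − 3260×35.03 = −67926.2; K_2 = 64665 − 3260×(2.46 + 22.7) = −17356.6.
Balance: K_1 + 18×ρ = K_2, so ρ = (K_2 − K_1)/18 = 50569.6/18 = 2810 kg/m³.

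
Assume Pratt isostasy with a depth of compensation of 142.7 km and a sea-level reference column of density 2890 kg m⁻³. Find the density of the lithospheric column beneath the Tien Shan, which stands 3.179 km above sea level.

2830 kg m⁻³

Pratt balance: ρ_ref D = ρ (D + h).
ρ = ρ_ref D/(D + h) = 2890 × 142.7 km/(142.7 km + 3.179 km) = 2830 kg m⁻³.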